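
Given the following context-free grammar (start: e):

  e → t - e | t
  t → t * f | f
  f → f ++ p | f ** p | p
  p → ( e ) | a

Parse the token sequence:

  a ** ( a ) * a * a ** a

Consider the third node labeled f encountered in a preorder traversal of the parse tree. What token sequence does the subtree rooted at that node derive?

a

[e [t [t [t [f [f [p a]] ** [p ( [e [t [f [p a]]]] )]]] * [f [p a]]] * [f [f [p a]] ** [p a]]]]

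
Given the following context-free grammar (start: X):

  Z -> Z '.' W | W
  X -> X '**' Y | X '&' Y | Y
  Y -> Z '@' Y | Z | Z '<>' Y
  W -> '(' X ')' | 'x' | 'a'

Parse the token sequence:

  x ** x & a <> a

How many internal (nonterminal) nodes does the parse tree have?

15

[X [X [X [Y [Z [W x]]]] ** [Y [Z [W x]]]] & [Y [Z [W a]] <> [Y [Z [W a]]]]]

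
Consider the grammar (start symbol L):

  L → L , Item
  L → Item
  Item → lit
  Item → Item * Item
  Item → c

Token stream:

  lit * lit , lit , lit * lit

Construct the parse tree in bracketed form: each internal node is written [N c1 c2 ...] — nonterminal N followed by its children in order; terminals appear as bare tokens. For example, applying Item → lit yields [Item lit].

L
L , Item
L , Item , Item
Item , Item , Item
Item * Item , Item , Item
lit * Item , Item , Item
lit * lit , Item , Item
lit * lit , lit , Item
lit * lit , lit , Item * Item
lit * lit , lit , lit * Item
lit * lit , lit , lit * lit

[L [L [L [Item [Item lit] * [Item lit]]] , [Item lit]] , [Item [Item lit] * [Item lit]]]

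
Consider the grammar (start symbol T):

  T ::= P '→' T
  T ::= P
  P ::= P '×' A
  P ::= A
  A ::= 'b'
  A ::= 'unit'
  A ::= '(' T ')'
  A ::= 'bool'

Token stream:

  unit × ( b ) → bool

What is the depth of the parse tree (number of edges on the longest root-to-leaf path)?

[T [P [P [A unit]] × [A ( [T [P [A b]]] )]] → [T [P [A bool]]]]

6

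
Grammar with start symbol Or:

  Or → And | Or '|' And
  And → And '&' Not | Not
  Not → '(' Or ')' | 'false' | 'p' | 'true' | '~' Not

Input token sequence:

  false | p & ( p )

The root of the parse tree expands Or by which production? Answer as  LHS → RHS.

[Or [Or [And [Not false]]] | [And [And [Not p]] & [Not ( [Or [And [Not p]]] )]]]

Or → Or '|' And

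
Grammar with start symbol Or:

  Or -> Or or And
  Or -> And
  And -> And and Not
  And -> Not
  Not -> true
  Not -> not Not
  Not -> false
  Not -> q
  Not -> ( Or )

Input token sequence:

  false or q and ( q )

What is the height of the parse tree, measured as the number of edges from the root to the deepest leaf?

[Or [Or [And [Not false]]] or [And [And [Not q]] and [Not ( [Or [And [Not q]]] )]]]

6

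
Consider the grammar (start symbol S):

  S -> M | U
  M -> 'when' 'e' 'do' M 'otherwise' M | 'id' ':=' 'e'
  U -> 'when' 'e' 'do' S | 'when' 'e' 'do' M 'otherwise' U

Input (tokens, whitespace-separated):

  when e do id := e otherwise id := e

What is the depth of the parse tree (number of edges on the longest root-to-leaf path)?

[S [M when e do [M id := e] otherwise [M id := e]]]

3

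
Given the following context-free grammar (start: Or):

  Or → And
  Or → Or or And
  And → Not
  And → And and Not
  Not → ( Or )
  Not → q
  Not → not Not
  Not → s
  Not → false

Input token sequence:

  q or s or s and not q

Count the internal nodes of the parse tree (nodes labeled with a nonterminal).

[Or [Or [Or [And [Not q]]] or [And [Not s]]] or [And [And [Not s]] and [Not not [Not q]]]]

12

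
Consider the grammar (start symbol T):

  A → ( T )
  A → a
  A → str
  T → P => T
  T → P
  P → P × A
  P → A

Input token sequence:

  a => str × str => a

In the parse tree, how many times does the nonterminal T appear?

[T [P [A a]] => [T [P [P [A str]] × [A str]] => [T [P [A a]]]]]

3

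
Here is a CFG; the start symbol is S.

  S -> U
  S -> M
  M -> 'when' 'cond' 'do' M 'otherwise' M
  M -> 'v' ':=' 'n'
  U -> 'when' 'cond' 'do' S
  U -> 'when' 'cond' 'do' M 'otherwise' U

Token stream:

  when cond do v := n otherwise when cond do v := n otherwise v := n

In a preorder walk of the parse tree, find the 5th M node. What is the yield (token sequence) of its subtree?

v := n

[S [M when cond do [M v := n] otherwise [M when cond do [M v := n] otherwise [M v := n]]]]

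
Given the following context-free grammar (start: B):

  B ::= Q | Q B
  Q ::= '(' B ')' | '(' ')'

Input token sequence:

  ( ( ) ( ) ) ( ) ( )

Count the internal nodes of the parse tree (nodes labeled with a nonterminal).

[B [Q ( [B [Q ( )] [B [Q ( )]]] )] [B [Q ( )] [B [Q ( )]]]]

10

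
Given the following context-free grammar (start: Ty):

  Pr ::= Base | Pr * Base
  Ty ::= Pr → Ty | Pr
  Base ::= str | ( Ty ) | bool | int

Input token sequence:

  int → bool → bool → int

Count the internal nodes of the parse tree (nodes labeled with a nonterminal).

12

[Ty [Pr [Base int]] → [Ty [Pr [Base bool]] → [Ty [Pr [Base bool]] → [Ty [Pr [Base int]]]]]]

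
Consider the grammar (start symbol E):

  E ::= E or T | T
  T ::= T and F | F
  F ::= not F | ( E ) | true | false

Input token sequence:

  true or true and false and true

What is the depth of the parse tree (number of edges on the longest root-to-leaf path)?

[E [E [T [F true]]] or [T [T [T [F true]] and [F false]] and [F true]]]

5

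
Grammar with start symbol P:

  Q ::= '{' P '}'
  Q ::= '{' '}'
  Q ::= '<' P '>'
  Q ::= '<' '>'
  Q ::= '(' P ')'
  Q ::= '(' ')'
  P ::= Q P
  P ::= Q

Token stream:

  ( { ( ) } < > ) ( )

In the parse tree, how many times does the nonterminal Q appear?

5

[P [Q ( [P [Q { [P [Q ( )]] }] [P [Q < >]]] )] [P [Q ( )]]]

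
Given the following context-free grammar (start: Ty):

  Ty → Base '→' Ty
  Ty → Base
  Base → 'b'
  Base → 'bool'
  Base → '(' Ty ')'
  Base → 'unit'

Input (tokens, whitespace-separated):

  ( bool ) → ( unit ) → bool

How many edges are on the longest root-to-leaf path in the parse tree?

5

[Ty [Base ( [Ty [Base bool]] )] → [Ty [Base ( [Ty [Base unit]] )] → [Ty [Base bool]]]]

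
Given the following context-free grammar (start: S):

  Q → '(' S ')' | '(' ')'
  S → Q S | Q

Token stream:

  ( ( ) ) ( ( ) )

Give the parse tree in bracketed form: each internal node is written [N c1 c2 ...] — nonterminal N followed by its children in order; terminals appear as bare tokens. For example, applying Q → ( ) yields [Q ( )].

S
Q S
( S ) S
( Q ) S
( ( ) ) S
( ( ) ) Q
( ( ) ) ( S )
( ( ) ) ( Q )
( ( ) ) ( ( ) )

[S [Q ( [S [Q ( )]] )] [S [Q ( [S [Q ( )]] )]]]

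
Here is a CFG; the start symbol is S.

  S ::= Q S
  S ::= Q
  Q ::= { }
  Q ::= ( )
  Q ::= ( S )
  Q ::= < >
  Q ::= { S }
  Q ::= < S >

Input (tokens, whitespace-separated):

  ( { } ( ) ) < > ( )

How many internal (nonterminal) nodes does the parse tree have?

[S [Q ( [S [Q { }] [S [Q ( )]]] )] [S [Q < >] [S [Q ( )]]]]

10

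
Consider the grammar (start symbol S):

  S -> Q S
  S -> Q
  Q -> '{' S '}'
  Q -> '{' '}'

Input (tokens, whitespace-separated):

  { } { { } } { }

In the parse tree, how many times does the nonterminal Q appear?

4

[S [Q { }] [S [Q { [S [Q { }]] }] [S [Q { }]]]]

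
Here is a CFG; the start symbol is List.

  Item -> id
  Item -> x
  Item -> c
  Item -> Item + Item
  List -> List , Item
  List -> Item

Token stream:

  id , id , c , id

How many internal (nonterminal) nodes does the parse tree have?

8

[List [List [List [List [Item id]] , [Item id]] , [Item c]] , [Item id]]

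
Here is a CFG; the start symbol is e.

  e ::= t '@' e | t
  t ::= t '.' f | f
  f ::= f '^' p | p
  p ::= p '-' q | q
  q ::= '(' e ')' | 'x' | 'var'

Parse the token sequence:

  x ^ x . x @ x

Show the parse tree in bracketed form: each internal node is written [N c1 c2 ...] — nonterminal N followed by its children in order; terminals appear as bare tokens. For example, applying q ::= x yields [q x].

[e [t [t [f [f [p [q x]]] ^ [p [q x]]]] . [f [p [q x]]]] @ [e [t [f [p [q x]]]]]]

e
t @ e
t . f @ e
f . f @ e
f ^ p . f @ e
p ^ p . f @ e
q ^ p . f @ e
x ^ p . f @ e
x ^ q . f @ e
x ^ x . f @ e
x ^ x . p @ e
x ^ x . q @ e
x ^ x . x @ e
x ^ x . x @ t
x ^ x . x @ f
x ^ x . x @ p
x ^ x . x @ q
x ^ x . x @ x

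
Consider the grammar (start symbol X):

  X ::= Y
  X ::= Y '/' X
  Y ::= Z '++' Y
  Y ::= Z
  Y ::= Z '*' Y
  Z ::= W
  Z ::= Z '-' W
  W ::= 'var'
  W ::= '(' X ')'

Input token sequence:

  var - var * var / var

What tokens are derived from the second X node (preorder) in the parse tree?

var

[X [Y [Z [Z [W var]] - [W var]] * [Y [Z [W var]]]] / [X [Y [Z [W var]]]]]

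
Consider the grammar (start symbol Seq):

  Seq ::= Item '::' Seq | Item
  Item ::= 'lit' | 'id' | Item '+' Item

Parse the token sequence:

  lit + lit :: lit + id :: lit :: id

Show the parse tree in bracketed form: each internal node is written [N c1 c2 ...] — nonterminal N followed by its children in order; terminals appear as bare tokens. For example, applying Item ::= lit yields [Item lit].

Seq
Item :: Seq
Item + Item :: Seq
lit + Item :: Seq
lit + lit :: Seq
lit + lit :: Item :: Seq
lit + lit :: Item + Item :: Seq
lit + lit :: lit + Item :: Seq
lit + lit :: lit + id :: Seq
lit + lit :: lit + id :: Item :: Seq
lit + lit :: lit + id :: lit :: Seq
lit + lit :: lit + id :: lit :: Item
lit + lit :: lit + id :: lit :: id

[Seq [Item [Item lit] + [Item lit]] :: [Seq [Item [Item lit] + [Item id]] :: [Seq [Item lit] :: [Seq [Item id]]]]]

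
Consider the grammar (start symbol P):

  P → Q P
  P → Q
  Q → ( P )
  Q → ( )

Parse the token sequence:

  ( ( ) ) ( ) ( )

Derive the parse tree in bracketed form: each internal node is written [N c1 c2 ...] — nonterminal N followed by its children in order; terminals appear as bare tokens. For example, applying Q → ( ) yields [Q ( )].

[P [Q ( [P [Q ( )]] )] [P [Q ( )] [P [Q ( )]]]]

P
Q P
( P ) P
( Q ) P
( ( ) ) P
( ( ) ) Q P
( ( ) ) ( ) P
( ( ) ) ( ) Q
( ( ) ) ( ) ( )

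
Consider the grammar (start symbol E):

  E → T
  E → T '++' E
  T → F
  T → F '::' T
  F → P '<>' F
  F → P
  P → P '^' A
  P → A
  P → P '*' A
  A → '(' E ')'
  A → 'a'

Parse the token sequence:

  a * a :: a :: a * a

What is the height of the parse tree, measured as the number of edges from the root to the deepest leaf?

[E [T [F [P [P [A a]] * [A a]]] :: [T [F [P [A a]]] :: [T [F [P [P [A a]] * [A a]]]]]]]

8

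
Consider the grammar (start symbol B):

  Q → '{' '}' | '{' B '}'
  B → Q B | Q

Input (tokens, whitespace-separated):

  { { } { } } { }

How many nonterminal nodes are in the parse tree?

8

[B [Q { [B [Q { }] [B [Q { }]]] }] [B [Q { }]]]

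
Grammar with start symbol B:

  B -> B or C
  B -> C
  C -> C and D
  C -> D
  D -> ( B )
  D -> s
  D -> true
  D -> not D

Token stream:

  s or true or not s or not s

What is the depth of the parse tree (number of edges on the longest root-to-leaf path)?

[B [B [B [B [C [D s]]] or [C [D true]]] or [C [D not [D s]]]] or [C [D not [D s]]]]

6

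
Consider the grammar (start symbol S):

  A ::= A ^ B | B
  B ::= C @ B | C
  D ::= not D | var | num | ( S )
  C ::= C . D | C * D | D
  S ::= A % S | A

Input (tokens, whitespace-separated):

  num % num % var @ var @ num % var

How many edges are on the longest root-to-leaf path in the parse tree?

9

[S [A [B [C [D num]]]] % [S [A [B [C [D num]]]] % [S [A [B [C [D var]] @ [B [C [D var]] @ [B [C [D num]]]]]] % [S [A [B [C [D var]]]]]]]]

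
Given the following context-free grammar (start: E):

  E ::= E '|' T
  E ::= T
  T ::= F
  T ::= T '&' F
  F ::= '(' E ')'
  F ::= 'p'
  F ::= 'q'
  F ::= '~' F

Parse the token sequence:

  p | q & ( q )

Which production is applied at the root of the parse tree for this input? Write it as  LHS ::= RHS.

E ::= E '|' T

[E [E [T [F p]]] | [T [T [F q]] & [F ( [E [T [F q]]] )]]]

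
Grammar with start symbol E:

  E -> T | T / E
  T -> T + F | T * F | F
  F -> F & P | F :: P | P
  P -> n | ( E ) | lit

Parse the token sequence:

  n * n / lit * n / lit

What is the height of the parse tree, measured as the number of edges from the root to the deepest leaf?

[E [T [T [F [P n]]] * [F [P n]]] / [E [T [T [F [P lit]]] * [F [P n]]] / [E [T [F [P lit]]]]]]

6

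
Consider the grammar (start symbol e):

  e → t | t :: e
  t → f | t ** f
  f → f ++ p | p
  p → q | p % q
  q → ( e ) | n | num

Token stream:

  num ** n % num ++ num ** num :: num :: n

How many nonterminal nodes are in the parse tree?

28

[e [t [t [t [f [p [q num]]]] ** [f [f [p [p [q n]] % [q num]]] ++ [p [q num]]]] ** [f [p [q num]]]] :: [e [t [f [p [q num]]]] :: [e [t [f [p [q n]]]]]]]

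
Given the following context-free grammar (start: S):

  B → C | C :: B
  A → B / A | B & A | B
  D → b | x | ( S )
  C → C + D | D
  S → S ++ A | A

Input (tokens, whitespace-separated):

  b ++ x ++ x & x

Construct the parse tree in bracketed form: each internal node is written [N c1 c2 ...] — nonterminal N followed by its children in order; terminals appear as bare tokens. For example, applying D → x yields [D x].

S
S ++ A
S ++ A ++ A
A ++ A ++ A
B ++ A ++ A
C ++ A ++ A
D ++ A ++ A
b ++ A ++ A
b ++ B ++ A
b ++ C ++ A
b ++ D ++ A
b ++ x ++ A
b ++ x ++ B & A
b ++ x ++ C & A
b ++ x ++ D & A
b ++ x ++ x & A
b ++ x ++ x & B
b ++ x ++ x & C
b ++ x ++ x & D
b ++ x ++ x & x

[S [S [S [A [B [C [D b]]]]] ++ [A [B [C [D x]]]]] ++ [A [B [C [D x]]] & [A [B [C [D x]]]]]]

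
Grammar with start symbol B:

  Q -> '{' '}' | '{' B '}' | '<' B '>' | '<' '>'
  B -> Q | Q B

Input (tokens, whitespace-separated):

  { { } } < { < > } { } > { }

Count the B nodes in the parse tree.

[B [Q { [B [Q { }]] }] [B [Q < [B [Q { [B [Q < >]] }] [B [Q { }]]] >] [B [Q { }]]]]

7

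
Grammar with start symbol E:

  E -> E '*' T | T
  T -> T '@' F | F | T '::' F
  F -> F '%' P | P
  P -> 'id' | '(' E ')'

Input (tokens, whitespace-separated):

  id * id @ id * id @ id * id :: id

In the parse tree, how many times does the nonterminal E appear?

4

[E [E [E [E [T [F [P id]]]] * [T [T [F [P id]]] @ [F [P id]]]] * [T [T [F [P id]]] @ [F [P id]]]] * [T [T [F [P id]]] :: [F [P id]]]]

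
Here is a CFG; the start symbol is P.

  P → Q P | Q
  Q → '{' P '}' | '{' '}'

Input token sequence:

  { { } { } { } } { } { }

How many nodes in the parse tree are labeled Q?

6

[P [Q { [P [Q { }] [P [Q { }] [P [Q { }]]]] }] [P [Q { }] [P [Q { }]]]]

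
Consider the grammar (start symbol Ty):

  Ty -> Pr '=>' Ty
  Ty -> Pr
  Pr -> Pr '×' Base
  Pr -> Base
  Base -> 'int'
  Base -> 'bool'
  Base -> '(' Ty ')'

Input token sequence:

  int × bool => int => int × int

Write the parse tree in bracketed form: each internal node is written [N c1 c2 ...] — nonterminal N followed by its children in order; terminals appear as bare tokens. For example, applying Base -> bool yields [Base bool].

Ty
Pr => Ty
Pr × Base => Ty
Base × Base => Ty
int × Base => Ty
int × bool => Ty
int × bool => Pr => Ty
int × bool => Base => Ty
int × bool => int => Ty
int × bool => int => Pr
int × bool => int => Pr × Base
int × bool => int => Base × Base
int × bool => int => int × Base
int × bool => int => int × int

[Ty [Pr [Pr [Base int]] × [Base bool]] => [Ty [Pr [Base int]] => [Ty [Pr [Pr [Base int]] × [Base int]]]]]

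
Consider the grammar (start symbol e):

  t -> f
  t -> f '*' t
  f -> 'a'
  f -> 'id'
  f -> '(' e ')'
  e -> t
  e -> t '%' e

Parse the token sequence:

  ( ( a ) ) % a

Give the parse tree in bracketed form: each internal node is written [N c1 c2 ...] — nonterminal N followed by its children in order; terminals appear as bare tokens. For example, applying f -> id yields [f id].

e
t % e
f % e
( e ) % e
( t ) % e
( f ) % e
( ( e ) ) % e
( ( t ) ) % e
( ( f ) ) % e
( ( a ) ) % e
( ( a ) ) % t
( ( a ) ) % f
( ( a ) ) % a

[e [t [f ( [e [t [f ( [e [t [f a]]] )]]] )]] % [e [t [f a]]]]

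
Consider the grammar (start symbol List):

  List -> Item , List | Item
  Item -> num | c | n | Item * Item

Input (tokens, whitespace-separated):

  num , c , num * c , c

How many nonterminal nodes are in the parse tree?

10

[List [Item num] , [List [Item c] , [List [Item [Item num] * [Item c]] , [List [Item c]]]]]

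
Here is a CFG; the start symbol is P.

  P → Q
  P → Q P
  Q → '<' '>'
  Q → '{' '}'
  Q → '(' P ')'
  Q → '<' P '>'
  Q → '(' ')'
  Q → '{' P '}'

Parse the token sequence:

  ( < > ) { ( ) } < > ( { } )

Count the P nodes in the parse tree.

7

[P [Q ( [P [Q < >]] )] [P [Q { [P [Q ( )]] }] [P [Q < >] [P [Q ( [P [Q { }]] )]]]]]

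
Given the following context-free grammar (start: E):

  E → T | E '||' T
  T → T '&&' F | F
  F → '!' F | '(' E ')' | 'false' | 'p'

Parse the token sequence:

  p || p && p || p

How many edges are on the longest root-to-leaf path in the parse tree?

5

[E [E [E [T [F p]]] || [T [T [F p]] && [F p]]] || [T [F p]]]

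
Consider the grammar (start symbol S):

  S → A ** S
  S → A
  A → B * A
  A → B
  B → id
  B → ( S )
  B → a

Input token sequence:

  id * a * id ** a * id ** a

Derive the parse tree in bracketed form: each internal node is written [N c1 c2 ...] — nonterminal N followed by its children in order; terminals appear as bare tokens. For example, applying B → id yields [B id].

S
A ** S
B * A ** S
id * A ** S
id * B * A ** S
id * a * A ** S
id * a * B ** S
id * a * id ** S
id * a * id ** A ** S
id * a * id ** B * A ** S
id * a * id ** a * A ** S
id * a * id ** a * B ** S
id * a * id ** a * id ** S
id * a * id ** a * id ** A
id * a * id ** a * id ** B
id * a * id ** a * id ** a

[S [A [B id] * [A [B a] * [A [B id]]]] ** [S [A [B a] * [A [B id]]] ** [S [A [B a]]]]]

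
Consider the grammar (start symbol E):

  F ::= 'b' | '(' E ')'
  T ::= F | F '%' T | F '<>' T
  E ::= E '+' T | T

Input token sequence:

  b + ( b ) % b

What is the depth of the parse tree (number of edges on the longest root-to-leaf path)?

6

[E [E [T [F b]]] + [T [F ( [E [T [F b]]] )] % [T [F b]]]]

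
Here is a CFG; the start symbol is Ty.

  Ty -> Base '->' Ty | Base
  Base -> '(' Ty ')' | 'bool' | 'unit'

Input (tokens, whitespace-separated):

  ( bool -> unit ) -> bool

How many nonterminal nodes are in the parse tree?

8

[Ty [Base ( [Ty [Base bool] -> [Ty [Base unit]]] )] -> [Ty [Base bool]]]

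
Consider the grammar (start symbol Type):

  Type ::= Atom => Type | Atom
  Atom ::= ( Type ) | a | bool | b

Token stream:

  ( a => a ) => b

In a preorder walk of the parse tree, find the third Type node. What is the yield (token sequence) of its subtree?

[Type [Atom ( [Type [Atom a] => [Type [Atom a]]] )] => [Type [Atom b]]]

a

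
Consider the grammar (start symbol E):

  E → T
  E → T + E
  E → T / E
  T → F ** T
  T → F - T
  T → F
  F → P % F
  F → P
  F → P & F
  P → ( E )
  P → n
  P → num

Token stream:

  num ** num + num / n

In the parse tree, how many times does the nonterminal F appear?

[E [T [F [P num]] ** [T [F [P num]]]] + [E [T [F [P num]]] / [E [T [F [P n]]]]]]

4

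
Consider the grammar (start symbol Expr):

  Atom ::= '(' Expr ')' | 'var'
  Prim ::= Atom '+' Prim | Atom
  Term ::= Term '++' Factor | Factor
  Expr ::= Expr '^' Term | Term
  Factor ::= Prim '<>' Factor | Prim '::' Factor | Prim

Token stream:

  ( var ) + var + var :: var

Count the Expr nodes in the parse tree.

2

[Expr [Term [Factor [Prim [Atom ( [Expr [Term [Factor [Prim [Atom var]]]]] )] + [Prim [Atom var] + [Prim [Atom var]]]] :: [Factor [Prim [Atom var]]]]]]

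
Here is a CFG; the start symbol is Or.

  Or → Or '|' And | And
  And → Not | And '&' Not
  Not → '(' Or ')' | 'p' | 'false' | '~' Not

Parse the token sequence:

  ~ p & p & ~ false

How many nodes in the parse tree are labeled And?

[Or [And [And [And [Not ~ [Not p]]] & [Not p]] & [Not ~ [Not false]]]]

3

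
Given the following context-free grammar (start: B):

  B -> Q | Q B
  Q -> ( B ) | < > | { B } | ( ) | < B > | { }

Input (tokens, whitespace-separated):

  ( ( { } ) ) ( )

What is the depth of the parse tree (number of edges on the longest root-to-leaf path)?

6

[B [Q ( [B [Q ( [B [Q { }]] )]] )] [B [Q ( )]]]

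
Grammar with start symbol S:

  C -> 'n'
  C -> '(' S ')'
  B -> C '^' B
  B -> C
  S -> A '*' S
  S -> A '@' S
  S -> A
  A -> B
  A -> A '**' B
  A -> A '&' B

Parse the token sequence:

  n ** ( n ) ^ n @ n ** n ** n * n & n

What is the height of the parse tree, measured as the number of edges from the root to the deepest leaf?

[S [A [A [B [C n]]] ** [B [C ( [S [A [B [C n]]]] )] ^ [B [C n]]]] @ [S [A [A [A [B [C n]]] ** [B [C n]]] ** [B [C n]]] * [S [A [A [B [C n]]] & [B [C n]]]]]]

8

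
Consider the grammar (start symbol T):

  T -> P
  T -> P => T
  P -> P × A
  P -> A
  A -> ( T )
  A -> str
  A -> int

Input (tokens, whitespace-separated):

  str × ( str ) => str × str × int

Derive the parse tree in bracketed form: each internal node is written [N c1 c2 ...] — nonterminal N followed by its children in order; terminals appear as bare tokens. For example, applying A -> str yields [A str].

[T [P [P [A str]] × [A ( [T [P [A str]]] )]] => [T [P [P [P [A str]] × [A str]] × [A int]]]]

T
P => T
P × A => T
A × A => T
str × A => T
str × ( T ) => T
str × ( P ) => T
str × ( A ) => T
str × ( str ) => T
str × ( str ) => P
str × ( str ) => P × A
str × ( str ) => P × A × A
str × ( str ) => A × A × A
str × ( str ) => str × A × A
str × ( str ) => str × str × A
str × ( str ) => str × str × int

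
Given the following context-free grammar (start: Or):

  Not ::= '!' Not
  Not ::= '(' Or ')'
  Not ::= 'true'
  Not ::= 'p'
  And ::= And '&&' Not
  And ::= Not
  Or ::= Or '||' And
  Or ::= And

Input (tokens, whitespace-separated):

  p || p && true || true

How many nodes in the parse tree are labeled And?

4

[Or [Or [Or [And [Not p]]] || [And [And [Not p]] && [Not true]]] || [And [Not true]]]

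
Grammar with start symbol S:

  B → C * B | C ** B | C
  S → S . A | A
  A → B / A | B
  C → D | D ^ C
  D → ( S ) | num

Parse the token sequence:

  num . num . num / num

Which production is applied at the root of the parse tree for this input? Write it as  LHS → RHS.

S → S . A

[S [S [S [A [B [C [D num]]]]] . [A [B [C [D num]]]]] . [A [B [C [D num]]] / [A [B [C [D num]]]]]]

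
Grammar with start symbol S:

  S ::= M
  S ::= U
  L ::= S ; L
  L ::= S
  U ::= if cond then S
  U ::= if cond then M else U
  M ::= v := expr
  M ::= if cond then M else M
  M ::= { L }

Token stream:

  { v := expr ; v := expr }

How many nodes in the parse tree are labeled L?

2

[S [M { [L [S [M v := expr]] ; [L [S [M v := expr]]]] }]]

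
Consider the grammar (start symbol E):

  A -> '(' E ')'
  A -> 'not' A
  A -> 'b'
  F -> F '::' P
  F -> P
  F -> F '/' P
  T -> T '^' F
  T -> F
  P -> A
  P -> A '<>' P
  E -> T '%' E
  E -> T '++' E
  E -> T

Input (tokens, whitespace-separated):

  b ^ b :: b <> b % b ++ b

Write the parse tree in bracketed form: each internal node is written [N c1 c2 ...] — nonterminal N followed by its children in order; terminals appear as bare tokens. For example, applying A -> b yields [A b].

[E [T [T [F [P [A b]]]] ^ [F [F [P [A b]]] :: [P [A b] <> [P [A b]]]]] % [E [T [F [P [A b]]]] ++ [E [T [F [P [A b]]]]]]]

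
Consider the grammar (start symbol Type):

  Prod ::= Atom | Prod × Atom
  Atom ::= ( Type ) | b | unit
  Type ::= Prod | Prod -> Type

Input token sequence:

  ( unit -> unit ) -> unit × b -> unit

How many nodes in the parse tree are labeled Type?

5

[Type [Prod [Atom ( [Type [Prod [Atom unit]] -> [Type [Prod [Atom unit]]]] )]] -> [Type [Prod [Prod [Atom unit]] × [Atom b]] -> [Type [Prod [Atom unit]]]]]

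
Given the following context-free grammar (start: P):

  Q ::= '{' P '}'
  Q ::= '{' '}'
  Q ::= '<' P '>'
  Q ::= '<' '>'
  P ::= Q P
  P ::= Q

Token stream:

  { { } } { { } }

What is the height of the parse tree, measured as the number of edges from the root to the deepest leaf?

5

[P [Q { [P [Q { }]] }] [P [Q { [P [Q { }]] }]]]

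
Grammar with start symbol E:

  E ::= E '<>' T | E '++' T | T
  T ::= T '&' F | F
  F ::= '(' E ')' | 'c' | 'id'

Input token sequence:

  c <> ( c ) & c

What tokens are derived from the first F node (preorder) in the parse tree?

[E [E [T [F c]]] <> [T [T [F ( [E [T [F c]]] )]] & [F c]]]

c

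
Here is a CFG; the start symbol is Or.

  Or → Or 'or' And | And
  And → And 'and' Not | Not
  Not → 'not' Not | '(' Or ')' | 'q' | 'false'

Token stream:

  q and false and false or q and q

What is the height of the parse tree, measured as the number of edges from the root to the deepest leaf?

6

[Or [Or [And [And [And [Not q]] and [Not false]] and [Not false]]] or [And [And [Not q]] and [Not q]]]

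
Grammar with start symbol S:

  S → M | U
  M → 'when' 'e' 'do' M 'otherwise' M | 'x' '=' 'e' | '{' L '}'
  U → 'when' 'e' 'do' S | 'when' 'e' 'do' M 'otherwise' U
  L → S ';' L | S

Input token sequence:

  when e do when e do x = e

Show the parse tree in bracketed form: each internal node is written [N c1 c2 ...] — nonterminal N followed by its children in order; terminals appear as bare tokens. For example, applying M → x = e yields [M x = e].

[S [U when e do [S [U when e do [S [M x = e]]]]]]

S
U
when e do S
when e do U
when e do when e do S
when e do when e do M
when e do when e do x = e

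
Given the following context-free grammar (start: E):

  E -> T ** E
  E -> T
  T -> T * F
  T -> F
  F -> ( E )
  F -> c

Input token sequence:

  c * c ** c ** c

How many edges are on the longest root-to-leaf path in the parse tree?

[E [T [T [F c]] * [F c]] ** [E [T [F c]] ** [E [T [F c]]]]]

5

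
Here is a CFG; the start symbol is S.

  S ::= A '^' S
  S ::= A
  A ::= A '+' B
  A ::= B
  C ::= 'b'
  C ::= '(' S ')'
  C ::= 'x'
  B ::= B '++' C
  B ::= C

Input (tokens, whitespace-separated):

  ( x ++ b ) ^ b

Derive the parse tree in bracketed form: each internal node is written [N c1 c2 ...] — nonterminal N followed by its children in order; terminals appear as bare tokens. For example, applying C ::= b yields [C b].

S
A ^ S
B ^ S
C ^ S
( S ) ^ S
( A ) ^ S
( B ) ^ S
( B ++ C ) ^ S
( C ++ C ) ^ S
( x ++ C ) ^ S
( x ++ b ) ^ S
( x ++ b ) ^ A
( x ++ b ) ^ B
( x ++ b ) ^ C
( x ++ b ) ^ b

[S [A [B [C ( [S [A [B [B [C x]] ++ [C b]]]] )]]] ^ [S [A [B [C b]]]]]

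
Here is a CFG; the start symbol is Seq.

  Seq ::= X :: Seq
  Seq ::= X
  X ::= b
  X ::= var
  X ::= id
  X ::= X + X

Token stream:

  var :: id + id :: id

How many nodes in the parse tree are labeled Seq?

[Seq [X var] :: [Seq [X [X id] + [X id]] :: [Seq [X id]]]]

3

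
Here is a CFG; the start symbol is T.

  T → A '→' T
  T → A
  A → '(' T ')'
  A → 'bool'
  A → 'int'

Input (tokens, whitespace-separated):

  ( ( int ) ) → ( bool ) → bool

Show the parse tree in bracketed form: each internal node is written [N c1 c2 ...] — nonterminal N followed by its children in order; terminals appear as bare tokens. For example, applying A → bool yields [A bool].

[T [A ( [T [A ( [T [A int]] )]] )] → [T [A ( [T [A bool]] )] → [T [A bool]]]]

T
A → T
( T ) → T
( A ) → T
( ( T ) ) → T
( ( A ) ) → T
( ( int ) ) → T
( ( int ) ) → A → T
( ( int ) ) → ( T ) → T
( ( int ) ) → ( A ) → T
( ( int ) ) → ( bool ) → T
( ( int ) ) → ( bool ) → A
( ( int ) ) → ( bool ) → bool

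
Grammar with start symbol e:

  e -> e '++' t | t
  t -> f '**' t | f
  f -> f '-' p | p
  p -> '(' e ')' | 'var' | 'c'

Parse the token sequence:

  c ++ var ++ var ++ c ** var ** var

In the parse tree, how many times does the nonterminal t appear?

[e [e [e [e [t [f [p c]]]] ++ [t [f [p var]]]] ++ [t [f [p var]]]] ++ [t [f [p c]] ** [t [f [p var]] ** [t [f [p var]]]]]]

6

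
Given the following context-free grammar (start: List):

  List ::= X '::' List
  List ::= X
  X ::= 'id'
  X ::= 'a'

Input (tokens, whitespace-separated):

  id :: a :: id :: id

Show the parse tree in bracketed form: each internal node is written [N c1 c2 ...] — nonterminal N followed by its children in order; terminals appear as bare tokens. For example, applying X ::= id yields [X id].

List
X :: List
id :: List
id :: X :: List
id :: a :: List
id :: a :: X :: List
id :: a :: id :: List
id :: a :: id :: X
id :: a :: id :: id

[List [X id] :: [List [X a] :: [List [X id] :: [List [X id]]]]]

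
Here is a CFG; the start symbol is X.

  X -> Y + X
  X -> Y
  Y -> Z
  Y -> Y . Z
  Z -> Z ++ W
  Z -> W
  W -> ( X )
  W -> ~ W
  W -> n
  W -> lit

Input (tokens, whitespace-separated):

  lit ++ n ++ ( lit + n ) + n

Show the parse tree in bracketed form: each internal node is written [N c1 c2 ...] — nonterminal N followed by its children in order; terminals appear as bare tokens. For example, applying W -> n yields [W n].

[X [Y [Z [Z [Z [W lit]] ++ [W n]] ++ [W ( [X [Y [Z [W lit]]] + [X [Y [Z [W n]]]]] )]]] + [X [Y [Z [W n]]]]]

X
Y + X
Z + X
Z ++ W + X
Z ++ W ++ W + X
W ++ W ++ W + X
lit ++ W ++ W + X
lit ++ n ++ W + X
lit ++ n ++ ( X ) + X
lit ++ n ++ ( Y + X ) + X
lit ++ n ++ ( Z + X ) + X
lit ++ n ++ ( W + X ) + X
lit ++ n ++ ( lit + X ) + X
lit ++ n ++ ( lit + Y ) + X
lit ++ n ++ ( lit + Z ) + X
lit ++ n ++ ( lit + W ) + X
lit ++ n ++ ( lit + n ) + X
lit ++ n ++ ( lit + n ) + Y
lit ++ n ++ ( lit + n ) + Z
lit ++ n ++ ( lit + n ) + W
lit ++ n ++ ( lit + n ) + n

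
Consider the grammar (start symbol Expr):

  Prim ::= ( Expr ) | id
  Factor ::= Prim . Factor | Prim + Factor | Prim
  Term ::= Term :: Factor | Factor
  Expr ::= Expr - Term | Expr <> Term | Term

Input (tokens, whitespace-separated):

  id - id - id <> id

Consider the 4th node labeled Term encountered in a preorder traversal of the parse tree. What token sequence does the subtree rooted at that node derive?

[Expr [Expr [Expr [Expr [Term [Factor [Prim id]]]] - [Term [Factor [Prim id]]]] - [Term [Factor [Prim id]]]] <> [Term [Factor [Prim id]]]]

id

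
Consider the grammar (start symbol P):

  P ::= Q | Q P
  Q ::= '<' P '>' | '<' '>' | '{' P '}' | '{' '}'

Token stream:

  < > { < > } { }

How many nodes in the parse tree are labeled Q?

[P [Q < >] [P [Q { [P [Q < >]] }] [P [Q { }]]]]

4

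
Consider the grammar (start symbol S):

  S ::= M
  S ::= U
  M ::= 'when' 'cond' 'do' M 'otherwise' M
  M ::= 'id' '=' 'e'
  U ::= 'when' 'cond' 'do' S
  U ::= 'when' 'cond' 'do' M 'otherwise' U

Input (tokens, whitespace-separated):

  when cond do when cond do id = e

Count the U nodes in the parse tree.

2

[S [U when cond do [S [U when cond do [S [M id = e]]]]]]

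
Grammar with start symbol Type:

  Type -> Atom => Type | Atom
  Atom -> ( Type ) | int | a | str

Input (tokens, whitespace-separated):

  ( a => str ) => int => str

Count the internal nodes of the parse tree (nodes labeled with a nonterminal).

10

[Type [Atom ( [Type [Atom a] => [Type [Atom str]]] )] => [Type [Atom int] => [Type [Atom str]]]]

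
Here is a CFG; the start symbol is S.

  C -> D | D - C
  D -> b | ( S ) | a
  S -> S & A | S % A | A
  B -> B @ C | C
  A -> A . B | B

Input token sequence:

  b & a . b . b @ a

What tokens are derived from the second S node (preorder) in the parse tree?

[S [S [A [B [C [D b]]]]] & [A [A [A [B [C [D a]]]] . [B [C [D b]]]] . [B [B [C [D b]]] @ [C [D a]]]]]

b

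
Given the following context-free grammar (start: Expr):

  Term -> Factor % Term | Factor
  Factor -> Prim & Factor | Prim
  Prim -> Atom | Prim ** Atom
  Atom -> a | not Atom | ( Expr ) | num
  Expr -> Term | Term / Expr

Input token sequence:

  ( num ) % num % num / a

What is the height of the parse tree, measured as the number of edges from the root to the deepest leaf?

10

[Expr [Term [Factor [Prim [Atom ( [Expr [Term [Factor [Prim [Atom num]]]]] )]]] % [Term [Factor [Prim [Atom num]]] % [Term [Factor [Prim [Atom num]]]]]] / [Expr [Term [Factor [Prim [Atom a]]]]]]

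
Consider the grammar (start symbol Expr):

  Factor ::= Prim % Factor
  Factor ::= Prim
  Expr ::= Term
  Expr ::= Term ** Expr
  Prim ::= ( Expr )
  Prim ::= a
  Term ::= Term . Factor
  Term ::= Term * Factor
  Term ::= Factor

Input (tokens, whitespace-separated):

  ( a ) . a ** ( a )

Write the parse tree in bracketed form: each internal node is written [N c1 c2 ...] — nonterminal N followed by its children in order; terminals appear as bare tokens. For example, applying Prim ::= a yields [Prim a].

Expr
Term ** Expr
Term . Factor ** Expr
Factor . Factor ** Expr
Prim . Factor ** Expr
( Expr ) . Factor ** Expr
( Term ) . Factor ** Expr
( Factor ) . Factor ** Expr
( Prim ) . Factor ** Expr
( a ) . Factor ** Expr
( a ) . Prim ** Expr
( a ) . a ** Expr
( a ) . a ** Term
( a ) . a ** Factor
( a ) . a ** Prim
( a ) . a ** ( Expr )
( a ) . a ** ( Term )
( a ) . a ** ( Factor )
( a ) . a ** ( Prim )
( a ) . a ** ( a )

[Expr [Term [Term [Factor [Prim ( [Expr [Term [Factor [Prim a]]]] )]]] . [Factor [Prim a]]] ** [Expr [Term [Factor [Prim ( [Expr [Term [Factor [Prim a]]]] )]]]]]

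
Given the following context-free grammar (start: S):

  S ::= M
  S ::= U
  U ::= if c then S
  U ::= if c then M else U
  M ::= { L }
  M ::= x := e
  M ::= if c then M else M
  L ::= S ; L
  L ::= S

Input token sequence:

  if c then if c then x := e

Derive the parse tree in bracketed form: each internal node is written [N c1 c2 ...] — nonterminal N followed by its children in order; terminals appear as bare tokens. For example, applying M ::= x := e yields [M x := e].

[S [U if c then [S [U if c then [S [M x := e]]]]]]

S
U
if c then S
if c then U
if c then if c then S
if c then if c then M
if c then if c then x := e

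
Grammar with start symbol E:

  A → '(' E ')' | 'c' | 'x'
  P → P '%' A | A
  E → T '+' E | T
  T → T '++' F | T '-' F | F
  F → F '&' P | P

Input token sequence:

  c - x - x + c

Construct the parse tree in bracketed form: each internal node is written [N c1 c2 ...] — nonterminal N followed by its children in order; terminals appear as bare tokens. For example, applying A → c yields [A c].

E
T + E
T - F + E
T - F - F + E
F - F - F + E
P - F - F + E
A - F - F + E
c - F - F + E
c - P - F + E
c - A - F + E
c - x - F + E
c - x - P + E
c - x - A + E
c - x - x + E
c - x - x + T
c - x - x + F
c - x - x + P
c - x - x + A
c - x - x + c

[E [T [T [T [F [P [A c]]]] - [F [P [A x]]]] - [F [P [A x]]]] + [E [T [F [P [A c]]]]]]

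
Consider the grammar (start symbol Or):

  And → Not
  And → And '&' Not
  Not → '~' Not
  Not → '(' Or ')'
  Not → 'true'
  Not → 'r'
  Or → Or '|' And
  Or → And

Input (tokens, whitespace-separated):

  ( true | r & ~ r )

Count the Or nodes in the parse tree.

[Or [And [Not ( [Or [Or [And [Not true]]] | [And [And [Not r]] & [Not ~ [Not r]]]] )]]]

3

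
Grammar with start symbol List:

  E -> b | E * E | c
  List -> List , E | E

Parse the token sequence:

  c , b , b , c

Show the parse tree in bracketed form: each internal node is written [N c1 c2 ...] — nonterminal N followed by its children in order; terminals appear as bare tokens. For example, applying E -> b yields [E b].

List
List , E
List , E , E
List , E , E , E
E , E , E , E
c , E , E , E
c , b , E , E
c , b , b , E
c , b , b , c

[List [List [List [List [E c]] , [E b]] , [E b]] , [E c]]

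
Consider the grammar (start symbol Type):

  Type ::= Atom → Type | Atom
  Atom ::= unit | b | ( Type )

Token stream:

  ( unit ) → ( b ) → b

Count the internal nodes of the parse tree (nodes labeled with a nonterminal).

10

[Type [Atom ( [Type [Atom unit]] )] → [Type [Atom ( [Type [Atom b]] )] → [Type [Atom b]]]]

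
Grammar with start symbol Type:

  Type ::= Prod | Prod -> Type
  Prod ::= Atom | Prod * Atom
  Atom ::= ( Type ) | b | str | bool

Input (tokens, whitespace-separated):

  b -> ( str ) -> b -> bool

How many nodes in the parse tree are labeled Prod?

5

[Type [Prod [Atom b]] -> [Type [Prod [Atom ( [Type [Prod [Atom str]]] )]] -> [Type [Prod [Atom b]] -> [Type [Prod [Atom bool]]]]]]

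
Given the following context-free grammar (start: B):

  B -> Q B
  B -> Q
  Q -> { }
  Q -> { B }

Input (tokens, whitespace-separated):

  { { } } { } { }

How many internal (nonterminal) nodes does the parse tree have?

8

[B [Q { [B [Q { }]] }] [B [Q { }] [B [Q { }]]]]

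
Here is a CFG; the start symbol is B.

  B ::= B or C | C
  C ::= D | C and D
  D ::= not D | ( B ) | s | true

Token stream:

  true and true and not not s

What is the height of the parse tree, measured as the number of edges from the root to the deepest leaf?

[B [C [C [C [D true]] and [D true]] and [D not [D not [D s]]]]]

5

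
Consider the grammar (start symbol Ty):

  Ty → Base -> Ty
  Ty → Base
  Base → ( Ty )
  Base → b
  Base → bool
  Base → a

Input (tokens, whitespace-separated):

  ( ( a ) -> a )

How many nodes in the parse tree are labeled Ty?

[Ty [Base ( [Ty [Base ( [Ty [Base a]] )] -> [Ty [Base a]]] )]]

4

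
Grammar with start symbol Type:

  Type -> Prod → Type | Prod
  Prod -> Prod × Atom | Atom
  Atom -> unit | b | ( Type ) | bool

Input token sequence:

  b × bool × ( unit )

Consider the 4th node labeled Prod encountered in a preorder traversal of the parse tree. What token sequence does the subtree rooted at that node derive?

unit

[Type [Prod [Prod [Prod [Atom b]] × [Atom bool]] × [Atom ( [Type [Prod [Atom unit]]] )]]]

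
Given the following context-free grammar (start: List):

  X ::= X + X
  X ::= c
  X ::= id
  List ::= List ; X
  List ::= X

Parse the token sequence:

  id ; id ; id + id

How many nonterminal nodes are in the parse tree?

8

[List [List [List [X id]] ; [X id]] ; [X [X id] + [X id]]]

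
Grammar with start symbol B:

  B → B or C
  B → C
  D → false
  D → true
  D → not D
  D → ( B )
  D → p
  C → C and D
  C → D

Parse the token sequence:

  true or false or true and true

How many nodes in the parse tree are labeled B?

3

[B [B [B [C [D true]]] or [C [D false]]] or [C [C [D true]] and [D true]]]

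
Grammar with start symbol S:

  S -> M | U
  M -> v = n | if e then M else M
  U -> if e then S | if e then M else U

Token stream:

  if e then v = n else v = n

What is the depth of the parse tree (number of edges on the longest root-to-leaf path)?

[S [M if e then [M v = n] else [M v = n]]]

3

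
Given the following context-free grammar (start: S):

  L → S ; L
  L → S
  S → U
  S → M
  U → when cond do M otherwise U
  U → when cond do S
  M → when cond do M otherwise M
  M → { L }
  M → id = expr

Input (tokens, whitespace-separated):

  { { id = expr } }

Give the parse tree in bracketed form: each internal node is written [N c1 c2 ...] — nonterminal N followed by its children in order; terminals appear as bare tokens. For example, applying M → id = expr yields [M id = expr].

S
M
{ L }
{ S }
{ M }
{ { L } }
{ { S } }
{ { M } }
{ { id = expr } }

[S [M { [L [S [M { [L [S [M id = expr]]] }]]] }]]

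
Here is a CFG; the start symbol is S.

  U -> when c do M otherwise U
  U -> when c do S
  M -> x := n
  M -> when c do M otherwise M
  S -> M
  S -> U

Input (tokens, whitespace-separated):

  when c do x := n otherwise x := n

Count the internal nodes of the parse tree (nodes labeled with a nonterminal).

[S [M when c do [M x := n] otherwise [M x := n]]]

4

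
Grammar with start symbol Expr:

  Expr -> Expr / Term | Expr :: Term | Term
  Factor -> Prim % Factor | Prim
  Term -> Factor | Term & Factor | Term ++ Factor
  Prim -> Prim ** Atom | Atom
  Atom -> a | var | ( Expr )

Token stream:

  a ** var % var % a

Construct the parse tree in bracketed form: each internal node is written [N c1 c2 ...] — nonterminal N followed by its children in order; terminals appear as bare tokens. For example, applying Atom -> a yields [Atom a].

Expr
Term
Factor
Prim % Factor
Prim ** Atom % Factor
Atom ** Atom % Factor
a ** Atom % Factor
a ** var % Factor
a ** var % Prim % Factor
a ** var % Atom % Factor
a ** var % var % Factor
a ** var % var % Prim
a ** var % var % Atom
a ** var % var % a

[Expr [Term [Factor [Prim [Prim [Atom a]] ** [Atom var]] % [Factor [Prim [Atom var]] % [Factor [Prim [Atom a]]]]]]]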